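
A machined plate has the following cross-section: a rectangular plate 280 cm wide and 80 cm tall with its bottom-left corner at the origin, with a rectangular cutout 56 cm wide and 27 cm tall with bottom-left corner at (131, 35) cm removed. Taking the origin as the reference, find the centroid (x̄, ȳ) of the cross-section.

x̄ = 138.62 cm, ȳ = 39.38 cm

plate: A = 280 × 80 = 22400.00, centroid at (140.00, 40.00).
hole: A = −(56 × 27) = -1512.00, centroid at (159.00, 48.50).
ΣA = 20888.00 cm², ΣAx̄ = 2895592.00 cm³, ΣAȳ = 822668.00 cm³.
x̄ = 2895592.00/20888.00 = 138.62 cm; ȳ = 822668.00/20888.00 = 39.38 cm.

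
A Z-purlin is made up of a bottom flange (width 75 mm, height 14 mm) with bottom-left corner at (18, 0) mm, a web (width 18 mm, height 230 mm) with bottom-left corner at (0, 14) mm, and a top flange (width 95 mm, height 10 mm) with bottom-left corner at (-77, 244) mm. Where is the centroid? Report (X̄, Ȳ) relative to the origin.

X̄ = 11.00 mm, Ȳ = 126.70 mm

bottom flange: A = 75 × 14 = 1050.00, centroid at (55.50, 7.00).
web: A = 18 × 230 = 4140.00, centroid at (9.00, 129.00).
top flange: A = 95 × 10 = 950.00, centroid at (-29.50, 249.00).
ΣA = 6140.00 mm²
ΣAX̄ = (1050.00)(55.50) + (4140.00)(9.00) + (950.00)(-29.50) = 67510.00 mm³
ΣAȲ = (1050.00)(7.00) + (4140.00)(129.00) + (950.00)(249.00) = 777960.00 mm³
X̄ = 67510.00 / 6140.00 = 11.00 mm
Ȳ = 777960.00 / 6140.00 = 126.70 mm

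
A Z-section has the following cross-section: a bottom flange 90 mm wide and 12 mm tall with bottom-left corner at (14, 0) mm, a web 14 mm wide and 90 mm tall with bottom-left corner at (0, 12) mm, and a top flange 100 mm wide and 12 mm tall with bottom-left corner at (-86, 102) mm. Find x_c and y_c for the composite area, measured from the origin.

x_c = 8.29 mm, y_c = 58.73 mm

Part | A | x̄ᵢ | ȳᵢ | A·x̄ᵢ | A·ȳᵢ
bottom flange | 1080.00 | 59.00 | 6.00 | 63720.00 | 6480.00
web | 1260.00 | 7.00 | 57.00 | 8820.00 | 71820.00
top flange | 1200.00 | -36.00 | 108.00 | -43200.00 | 129600.00
Σ | 3540.00 |  |  | 29340.00 | 207900.00
x_c = 29340.00 / 3540.00 = 8.29 mm
y_c = 207900.00 / 3540.00 = 58.73 mm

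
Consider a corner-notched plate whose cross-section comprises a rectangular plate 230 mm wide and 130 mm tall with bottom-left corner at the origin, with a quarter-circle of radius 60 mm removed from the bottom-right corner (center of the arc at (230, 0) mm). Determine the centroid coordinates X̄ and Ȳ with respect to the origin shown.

plate: A = 230 × 130 = 29900.00, centroid at (115.00, 65.00).
removed quarter-circle: A = −¼π·60² = -2827.43, centroid at (204.54, 25.46).
ΣA = 27072.57 mm²
ΣAX̄ = (29900.00)(115.00) + (-2827.43)(204.54) = 2860190.32 mm³
ΣAȲ = (29900.00)(65.00) + (-2827.43)(25.46) = 1871500.00 mm³
X̄ = 2860190.32 / 27072.57 = 105.65 mm
Ȳ = 1871500.00 / 27072.57 = 69.13 mm

X̄ = 105.65 mm, Ȳ = 69.13 mm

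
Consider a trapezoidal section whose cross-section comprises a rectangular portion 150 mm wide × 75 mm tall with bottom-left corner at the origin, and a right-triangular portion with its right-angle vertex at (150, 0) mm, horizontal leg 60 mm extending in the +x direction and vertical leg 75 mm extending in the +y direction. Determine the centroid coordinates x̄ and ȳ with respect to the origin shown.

rectangular portion: A = 150 × 75 = 11250.00, centroid at (75.00, 37.50).
triangular portion: A = ½·60·75 = 2250.00, centroid at (170.00, 25.00).
ΣA = 13500.00 mm², ΣAx̄ = 1226250.00 mm³, ΣAȳ = 478125.00 mm³.
x̄ = 1226250.00/13500.00 = 90.83 mm; ȳ = 478125.00/13500.00 = 35.42 mm.

x̄ = 90.83 mm, ȳ = 35.42 mm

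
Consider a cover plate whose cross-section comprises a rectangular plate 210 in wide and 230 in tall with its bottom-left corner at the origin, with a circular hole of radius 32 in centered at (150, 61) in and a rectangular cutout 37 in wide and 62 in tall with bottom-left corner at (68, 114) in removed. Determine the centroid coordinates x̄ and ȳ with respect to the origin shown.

x̄ = 102.61 in, ȳ = 117.45 in

plate: A = 210 × 230 = 48300.00, centroid at (105.00, 115.00).
hole 1: A = −π·32² = -3216.99, centroid at (150.00, 61.00).
hole 2: A = −(37 × 62) = -2294.00, centroid at (86.50, 145.00).
ΣA = 42789.01 in²
ΣAx̄ = (48300.00)(105.00) + (-3216.99)(150.00) + (-2294.00)(86.50) = 4390520.37 in³
ΣAȳ = (48300.00)(115.00) + (-3216.99)(61.00) + (-2294.00)(145.00) = 5025633.56 in³
x̄ = 4390520.37 / 42789.01 = 102.61 in
ȳ = 5025633.56 / 42789.01 = 117.45 in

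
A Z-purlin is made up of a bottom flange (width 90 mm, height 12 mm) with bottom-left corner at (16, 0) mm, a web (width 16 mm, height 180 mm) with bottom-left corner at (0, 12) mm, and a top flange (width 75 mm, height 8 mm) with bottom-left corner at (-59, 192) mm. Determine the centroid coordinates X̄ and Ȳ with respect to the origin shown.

Part | A | x̄ᵢ | ȳᵢ | A·x̄ᵢ | A·ȳᵢ
bottom flange | 1080.00 | 61.00 | 6.00 | 65880.00 | 6480.00
web | 2880.00 | 8.00 | 102.00 | 23040.00 | 293760.00
top flange | 600.00 | -21.50 | 196.00 | -12900.00 | 117600.00
Σ | 4560.00 |  |  | 76020.00 | 417840.00
X̄ = 76020.00 / 4560.00 = 16.67 mm
Ȳ = 417840.00 / 4560.00 = 91.63 mm

X̄ = 16.67 mm, Ȳ = 91.63 mm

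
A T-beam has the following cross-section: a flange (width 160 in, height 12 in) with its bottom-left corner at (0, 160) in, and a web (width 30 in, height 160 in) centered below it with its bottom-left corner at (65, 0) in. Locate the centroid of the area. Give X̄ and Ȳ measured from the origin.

Part | A | x̄ᵢ | ȳᵢ | A·x̄ᵢ | A·ȳᵢ
web | 4800.00 | 80.00 | 80.00 | 384000.00 | 384000.00
flange | 1920.00 | 80.00 | 166.00 | 153600.00 | 318720.00
Σ | 6720.00 |  |  | 537600.00 | 702720.00
X̄ = 537600.00 / 6720.00 = 80.00 in
Ȳ = 702720.00 / 6720.00 = 104.57 in

X̄ = 80.00 in, Ȳ = 104.57 in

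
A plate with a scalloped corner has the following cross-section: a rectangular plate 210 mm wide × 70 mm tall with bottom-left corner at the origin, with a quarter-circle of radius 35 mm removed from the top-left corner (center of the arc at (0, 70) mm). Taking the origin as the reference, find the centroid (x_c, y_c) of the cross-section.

plate: A = 210 × 70 = 14700.00, centroid at (105.00, 35.00).
removed quarter-circle: A = −¼π·35² = -962.11, centroid at (14.85, 55.15).
ΣA = 13737.89 mm²
ΣAx_c = (14700.00)(105.00) + (-962.11)(14.85) = 1529208.33 mm³
ΣAy_c = (14700.00)(35.00) + (-962.11)(55.15) = 461443.77 mm³
x_c = 1529208.33 / 13737.89 = 111.31 mm
y_c = 461443.77 / 13737.89 = 33.59 mm

x_c = 111.31 mm, y_c = 33.59 mm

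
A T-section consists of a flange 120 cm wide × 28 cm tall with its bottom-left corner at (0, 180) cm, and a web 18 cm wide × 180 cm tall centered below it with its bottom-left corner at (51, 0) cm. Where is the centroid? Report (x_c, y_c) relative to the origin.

x_c = 60.00 cm, y_c = 142.95 cm

web: A = 18 × 180 = 3240.00, centroid at (60.00, 90.00).
flange: A = 120 × 28 = 3360.00, centroid at (60.00, 194.00).
ΣA = 6600.00 cm², ΣAx_c = 396000.00 cm³, ΣAy_c = 943440.00 cm³.
x_c = 396000.00/6600.00 = 60.00 cm; y_c = 943440.00/6600.00 = 142.95 cm.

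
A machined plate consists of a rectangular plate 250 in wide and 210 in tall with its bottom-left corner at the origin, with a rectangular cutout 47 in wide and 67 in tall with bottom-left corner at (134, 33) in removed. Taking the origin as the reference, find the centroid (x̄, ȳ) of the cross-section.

plate: A = 250 × 210 = 52500.00, centroid at (125.00, 105.00).
hole: A = −(47 × 67) = -3149.00, centroid at (157.50, 66.50).
ΣA = 49351.00 in², ΣAx̄ = 6066532.50 in³, ΣAȳ = 5303091.50 in³.
x̄ = 6066532.50/49351.00 = 122.93 in; ȳ = 5303091.50/49351.00 = 107.46 in.

x̄ = 122.93 in, ȳ = 107.46 in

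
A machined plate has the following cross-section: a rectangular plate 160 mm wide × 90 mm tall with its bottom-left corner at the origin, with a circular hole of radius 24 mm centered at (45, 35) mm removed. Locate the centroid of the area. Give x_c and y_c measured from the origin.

x_c = 85.03 mm, y_c = 46.44 mm

plate: A = 160 × 90 = 14400.00, centroid at (80.00, 45.00).
hole: A = −π·24² = -1809.56, centroid at (45.00, 35.00).
ΣA = 12590.44 mm²
ΣAx_c = (14400.00)(80.00) + (-1809.56)(45.00) = 1070569.92 mm³
ΣAy_c = (14400.00)(45.00) + (-1809.56)(35.00) = 584665.49 mm³
x_c = 1070569.92 / 12590.44 = 85.03 mm
y_c = 584665.49 / 12590.44 = 46.44 mm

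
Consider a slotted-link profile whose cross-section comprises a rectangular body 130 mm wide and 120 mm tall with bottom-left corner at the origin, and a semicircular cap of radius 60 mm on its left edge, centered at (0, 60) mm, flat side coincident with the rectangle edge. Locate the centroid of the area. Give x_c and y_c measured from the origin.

x_c = 40.93 mm, y_c = 60.00 mm

rectangular body: A = 130 × 120 = 15600.00, centroid at (65.00, 60.00).
semicircular end: A = ½π·60² = 5654.87, centroid at (-25.46, 60.00).
ΣA = 21254.87 mm², ΣAx_c = 870000.00 mm³, ΣAy_c = 1275292.01 mm³.
x_c = 870000.00/21254.87 = 40.93 mm; y_c = 1275292.01/21254.87 = 60.00 mm.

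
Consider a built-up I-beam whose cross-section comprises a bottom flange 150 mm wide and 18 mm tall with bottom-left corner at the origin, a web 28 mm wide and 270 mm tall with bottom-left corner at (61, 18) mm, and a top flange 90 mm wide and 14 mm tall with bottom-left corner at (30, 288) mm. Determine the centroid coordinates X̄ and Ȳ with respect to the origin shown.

X̄ = 75.00 mm, Ȳ = 134.78 mm

bottom flange: A = 150 × 18 = 2700.00, centroid at (75.00, 9.00).
web: A = 28 × 270 = 7560.00, centroid at (75.00, 153.00).
top flange: A = 90 × 14 = 1260.00, centroid at (75.00, 295.00).
ΣA = 11520.00 mm²
ΣAX̄ = (2700.00)(75.00) + (7560.00)(75.00) + (1260.00)(75.00) = 864000.00 mm³
ΣAȲ = (2700.00)(9.00) + (7560.00)(153.00) + (1260.00)(295.00) = 1552680.00 mm³
X̄ = 864000.00 / 11520.00 = 75.00 mm
Ȳ = 1552680.00 / 11520.00 = 134.78 mm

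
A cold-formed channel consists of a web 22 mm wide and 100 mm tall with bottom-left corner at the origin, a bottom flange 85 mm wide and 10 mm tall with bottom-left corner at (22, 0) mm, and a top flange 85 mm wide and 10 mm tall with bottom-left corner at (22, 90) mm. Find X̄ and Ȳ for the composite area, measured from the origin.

X̄ = 34.32 mm, Ȳ = 50.00 mm

Part | A | x̄ᵢ | ȳᵢ | A·x̄ᵢ | A·ȳᵢ
web | 2200.00 | 11.00 | 50.00 | 24200.00 | 110000.00
bottom flange | 850.00 | 64.50 | 5.00 | 54825.00 | 4250.00
top flange | 850.00 | 64.50 | 95.00 | 54825.00 | 80750.00
Σ | 3900.00 |  |  | 133850.00 | 195000.00
X̄ = 133850.00 / 3900.00 = 34.32 mm
Ȳ = 195000.00 / 3900.00 = 50.00 mm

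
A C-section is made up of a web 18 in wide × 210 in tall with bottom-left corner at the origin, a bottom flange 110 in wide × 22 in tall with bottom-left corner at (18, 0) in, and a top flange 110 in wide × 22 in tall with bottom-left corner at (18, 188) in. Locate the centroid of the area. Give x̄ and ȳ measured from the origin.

x̄ = 44.94 in, ȳ = 105.00 in

Part | A | x̄ᵢ | ȳᵢ | A·x̄ᵢ | A·ȳᵢ
web | 3780.00 | 9.00 | 105.00 | 34020.00 | 396900.00
bottom flange | 2420.00 | 73.00 | 11.00 | 176660.00 | 26620.00
top flange | 2420.00 | 73.00 | 199.00 | 176660.00 | 481580.00
Σ | 8620.00 |  |  | 387340.00 | 905100.00
x̄ = 387340.00 / 8620.00 = 44.94 in
ȳ = 905100.00 / 8620.00 = 105.00 in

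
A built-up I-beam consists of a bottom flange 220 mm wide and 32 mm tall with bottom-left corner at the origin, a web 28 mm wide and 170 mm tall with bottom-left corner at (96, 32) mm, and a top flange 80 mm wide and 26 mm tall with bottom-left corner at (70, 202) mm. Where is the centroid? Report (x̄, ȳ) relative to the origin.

bottom flange: A = 220 × 32 = 7040.00, centroid at (110.00, 16.00).
web: A = 28 × 170 = 4760.00, centroid at (110.00, 117.00).
top flange: A = 80 × 26 = 2080.00, centroid at (110.00, 215.00).
ΣA = 13880.00 mm², ΣAx̄ = 1526800.00 mm³, ΣAȳ = 1116760.00 mm³.
x̄ = 1526800.00/13880.00 = 110.00 mm; ȳ = 1116760.00/13880.00 = 80.46 mm.

x̄ = 110.00 mm, ȳ = 80.46 mm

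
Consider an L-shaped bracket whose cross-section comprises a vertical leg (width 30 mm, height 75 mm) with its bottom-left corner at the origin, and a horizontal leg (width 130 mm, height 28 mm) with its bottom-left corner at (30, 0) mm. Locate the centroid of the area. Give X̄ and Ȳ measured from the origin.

X̄ = 64.44 mm, Ȳ = 22.98 mm

Part | A | x̄ᵢ | ȳᵢ | A·x̄ᵢ | A·ȳᵢ
vertical leg | 2250.00 | 15.00 | 37.50 | 33750.00 | 84375.00
horizontal leg | 3640.00 | 95.00 | 14.00 | 345800.00 | 50960.00
Σ | 5890.00 |  |  | 379550.00 | 135335.00
X̄ = 379550.00 / 5890.00 = 64.44 mm
Ȳ = 135335.00 / 5890.00 = 22.98 mm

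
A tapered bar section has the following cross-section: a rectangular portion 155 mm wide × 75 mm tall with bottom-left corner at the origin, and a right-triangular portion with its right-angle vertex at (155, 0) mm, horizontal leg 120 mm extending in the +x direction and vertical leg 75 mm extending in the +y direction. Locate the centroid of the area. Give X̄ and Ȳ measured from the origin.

X̄ = 110.29 mm, Ȳ = 34.01 mm

rectangular portion: A = 155 × 75 = 11625.00, centroid at (77.50, 37.50).
triangular portion: A = ½·120·75 = 4500.00, centroid at (195.00, 25.00).
ΣA = 16125.00 mm², ΣAX̄ = 1778437.50 mm³, ΣAȲ = 548437.50 mm³.
X̄ = 1778437.50/16125.00 = 110.29 mm; Ȳ = 548437.50/16125.00 = 34.01 mm.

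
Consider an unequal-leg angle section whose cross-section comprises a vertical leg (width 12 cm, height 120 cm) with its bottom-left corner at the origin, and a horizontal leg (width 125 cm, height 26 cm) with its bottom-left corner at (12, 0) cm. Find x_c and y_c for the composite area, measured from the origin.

x_c = 53.47 cm, y_c = 27.43 cm

Part | A | x̄ᵢ | ȳᵢ | A·x̄ᵢ | A·ȳᵢ
vertical leg | 1440.00 | 6.00 | 60.00 | 8640.00 | 86400.00
horizontal leg | 3250.00 | 74.50 | 13.00 | 242125.00 | 42250.00
Σ | 4690.00 |  |  | 250765.00 | 128650.00
x_c = 250765.00 / 4690.00 = 53.47 cm
y_c = 128650.00 / 4690.00 = 27.43 cm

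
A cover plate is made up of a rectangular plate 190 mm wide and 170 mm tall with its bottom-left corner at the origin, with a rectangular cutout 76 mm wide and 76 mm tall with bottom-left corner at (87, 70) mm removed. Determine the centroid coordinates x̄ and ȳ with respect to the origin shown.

plate: A = 190 × 170 = 32300.00, centroid at (95.00, 85.00).
hole: A = −(76 × 76) = -5776.00, centroid at (125.00, 108.00).
ΣA = 26524.00 mm², ΣAx̄ = 2346500.00 mm³, ΣAȳ = 2121692.00 mm³.
x̄ = 2346500.00/26524.00 = 88.47 mm; ȳ = 2121692.00/26524.00 = 79.99 mm.

x̄ = 88.47 mm, ȳ = 79.99 mm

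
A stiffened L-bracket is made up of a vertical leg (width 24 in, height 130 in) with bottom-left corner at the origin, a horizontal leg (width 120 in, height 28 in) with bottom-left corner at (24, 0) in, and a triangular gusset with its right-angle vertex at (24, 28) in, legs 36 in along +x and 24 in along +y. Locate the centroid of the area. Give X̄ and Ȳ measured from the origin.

vertical leg: A = 24 × 130 = 3120.00, centroid at (12.00, 65.00).
horizontal leg: A = 120 × 28 = 3360.00, centroid at (84.00, 14.00).
gusset: A = ½·36·24 = 432.00, centroid at (36.00, 36.00).
ΣA = 6912.00 in², ΣAX̄ = 335232.00 in³, ΣAȲ = 265392.00 in³.
X̄ = 335232.00/6912.00 = 48.50 in; Ȳ = 265392.00/6912.00 = 38.40 in.

X̄ = 48.50 in, Ȳ = 38.40 in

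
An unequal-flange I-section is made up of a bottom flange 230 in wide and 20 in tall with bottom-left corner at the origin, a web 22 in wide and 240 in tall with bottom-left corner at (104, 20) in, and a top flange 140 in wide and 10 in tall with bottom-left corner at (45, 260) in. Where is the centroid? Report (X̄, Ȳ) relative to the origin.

X̄ = 115.00 in, Ȳ = 102.50 in

bottom flange: A = 230 × 20 = 4600.00, centroid at (115.00, 10.00).
web: A = 22 × 240 = 5280.00, centroid at (115.00, 140.00).
top flange: A = 140 × 10 = 1400.00, centroid at (115.00, 265.00).
ΣA = 11280.00 in²
ΣAX̄ = (4600.00)(115.00) + (5280.00)(115.00) + (1400.00)(115.00) = 1297200.00 in³
ΣAȲ = (4600.00)(10.00) + (5280.00)(140.00) + (1400.00)(265.00) = 1156200.00 in³
X̄ = 1297200.00 / 11280.00 = 115.00 in
Ȳ = 1156200.00 / 11280.00 = 102.50 in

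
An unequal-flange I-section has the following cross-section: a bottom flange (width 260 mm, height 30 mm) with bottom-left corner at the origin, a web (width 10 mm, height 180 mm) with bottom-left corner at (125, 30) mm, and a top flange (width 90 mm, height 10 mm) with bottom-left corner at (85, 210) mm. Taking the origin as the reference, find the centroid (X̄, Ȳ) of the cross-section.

X̄ = 130.00 mm, Ȳ = 50.14 mm

bottom flange: A = 260 × 30 = 7800.00, centroid at (130.00, 15.00).
web: A = 10 × 180 = 1800.00, centroid at (130.00, 120.00).
top flange: A = 90 × 10 = 900.00, centroid at (130.00, 215.00).
ΣA = 10500.00 mm², ΣAX̄ = 1365000.00 mm³, ΣAȲ = 526500.00 mm³.
X̄ = 1365000.00/10500.00 = 130.00 mm; Ȳ = 526500.00/10500.00 = 50.14 mm.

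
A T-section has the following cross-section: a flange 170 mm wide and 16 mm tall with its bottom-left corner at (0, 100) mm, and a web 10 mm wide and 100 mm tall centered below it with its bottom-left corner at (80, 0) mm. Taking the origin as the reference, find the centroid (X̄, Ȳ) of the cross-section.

X̄ = 85.00 mm, Ȳ = 92.41 mm

Part | A | x̄ᵢ | ȳᵢ | A·x̄ᵢ | A·ȳᵢ
web | 1000.00 | 85.00 | 50.00 | 85000.00 | 50000.00
flange | 2720.00 | 85.00 | 108.00 | 231200.00 | 293760.00
Σ | 3720.00 |  |  | 316200.00 | 343760.00
X̄ = 316200.00 / 3720.00 = 85.00 mm
Ȳ = 343760.00 / 3720.00 = 92.41 mm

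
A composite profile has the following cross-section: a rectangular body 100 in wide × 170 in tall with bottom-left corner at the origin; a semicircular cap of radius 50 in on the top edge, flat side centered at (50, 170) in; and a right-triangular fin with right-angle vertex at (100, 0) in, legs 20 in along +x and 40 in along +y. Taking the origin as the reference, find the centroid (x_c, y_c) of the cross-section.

x_c = 51.06 in, y_c = 103.21 in

Part | A | x̄ᵢ | ȳᵢ | A·x̄ᵢ | A·ȳᵢ
rectangular body | 17000.00 | 50.00 | 85.00 | 850000.00 | 1445000.00
semicircular top | 3926.99 | 50.00 | 191.22 | 196349.54 | 750921.77
triangular fin | 400.00 | 106.67 | 13.33 | 42666.67 | 5333.33
Σ | 21326.99 |  |  | 1089016.21 | 2201255.11
x_c = 1089016.21 / 21326.99 = 51.06 in
y_c = 2201255.11 / 21326.99 = 103.21 in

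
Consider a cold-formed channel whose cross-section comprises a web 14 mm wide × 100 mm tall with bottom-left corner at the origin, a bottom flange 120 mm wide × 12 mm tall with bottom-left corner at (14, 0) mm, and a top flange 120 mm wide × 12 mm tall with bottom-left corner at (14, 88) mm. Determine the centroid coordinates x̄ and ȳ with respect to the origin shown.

web: A = 14 × 100 = 1400.00, centroid at (7.00, 50.00).
bottom flange: A = 120 × 12 = 1440.00, centroid at (74.00, 6.00).
top flange: A = 120 × 12 = 1440.00, centroid at (74.00, 94.00).
ΣA = 4280.00 mm², ΣAx̄ = 222920.00 mm³, ΣAȳ = 214000.00 mm³.
x̄ = 222920.00/4280.00 = 52.08 mm; ȳ = 214000.00/4280.00 = 50.00 mm.

x̄ = 52.08 mm, ȳ = 50.00 mm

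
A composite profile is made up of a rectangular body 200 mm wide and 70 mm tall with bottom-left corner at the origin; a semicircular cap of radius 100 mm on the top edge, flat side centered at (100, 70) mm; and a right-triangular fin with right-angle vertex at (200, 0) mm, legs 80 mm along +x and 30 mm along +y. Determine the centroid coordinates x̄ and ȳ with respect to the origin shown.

rectangular body: A = 200 × 70 = 14000.00, centroid at (100.00, 35.00).
semicircular top: A = ½π·100² = 15707.96, centroid at (100.00, 112.44).
triangular fin: A = ½·80·30 = 1200.00, centroid at (226.67, 10.00).
ΣA = 30907.96 mm², ΣAx̄ = 3242796.33 mm³, ΣAȳ = 2268224.10 mm³.
x̄ = 3242796.33/30907.96 = 104.92 mm; ȳ = 2268224.10/30907.96 = 73.39 mm.

x̄ = 104.92 mm, ȳ = 73.39 mm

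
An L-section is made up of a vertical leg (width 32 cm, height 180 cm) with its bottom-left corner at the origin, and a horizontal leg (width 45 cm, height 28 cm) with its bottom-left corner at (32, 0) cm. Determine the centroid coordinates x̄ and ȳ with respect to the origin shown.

x̄ = 22.91 cm, ȳ = 76.36 cm

vertical leg: A = 32 × 180 = 5760.00, centroid at (16.00, 90.00).
horizontal leg: A = 45 × 28 = 1260.00, centroid at (54.50, 14.00).
ΣA = 7020.00 cm², ΣAx̄ = 160830.00 cm³, ΣAȳ = 536040.00 cm³.
x̄ = 160830.00/7020.00 = 22.91 cm; ȳ = 536040.00/7020.00 = 76.36 cm.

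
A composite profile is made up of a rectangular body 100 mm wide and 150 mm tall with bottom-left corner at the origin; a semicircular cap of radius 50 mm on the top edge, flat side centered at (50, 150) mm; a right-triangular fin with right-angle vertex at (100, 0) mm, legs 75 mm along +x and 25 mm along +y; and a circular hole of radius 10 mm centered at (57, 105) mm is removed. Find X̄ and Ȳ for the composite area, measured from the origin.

X̄ = 53.48 mm, Ȳ = 90.65 mm

rectangular body: A = 100 × 150 = 15000.00, centroid at (50.00, 75.00).
semicircular top: A = ½π·50² = 3926.99, centroid at (50.00, 171.22).
triangular fin: A = ½·75·25 = 937.50, centroid at (125.00, 8.33).
hole: A = −π·10² = -314.16, centroid at (57.00, 105.00).
ΣA = 19550.33 mm²
ΣAX̄ = (15000.00)(50.00) + (3926.99)(50.00) + (937.50)(125.00) + (-314.16)(57.00) = 1045629.96 mm³
ΣAȲ = (15000.00)(75.00) + (3926.99)(171.22) + (937.50)(8.33) + (-314.16)(105.00) = 1772207.73 mm³
X̄ = 1045629.96 / 19550.33 = 53.48 mm
Ȳ = 1772207.73 / 19550.33 = 90.65 mm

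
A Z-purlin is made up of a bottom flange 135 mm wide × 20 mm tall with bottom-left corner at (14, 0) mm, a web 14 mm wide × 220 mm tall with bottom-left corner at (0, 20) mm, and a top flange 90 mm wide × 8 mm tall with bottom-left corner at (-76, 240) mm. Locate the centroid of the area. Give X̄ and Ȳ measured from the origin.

bottom flange: A = 135 × 20 = 2700.00, centroid at (81.50, 10.00).
web: A = 14 × 220 = 3080.00, centroid at (7.00, 130.00).
top flange: A = 90 × 8 = 720.00, centroid at (-31.00, 244.00).
ΣA = 6500.00 mm²
ΣAX̄ = (2700.00)(81.50) + (3080.00)(7.00) + (720.00)(-31.00) = 219290.00 mm³
ΣAȲ = (2700.00)(10.00) + (3080.00)(130.00) + (720.00)(244.00) = 603080.00 mm³
X̄ = 219290.00 / 6500.00 = 33.74 mm
Ȳ = 603080.00 / 6500.00 = 92.78 mm

X̄ = 33.74 mm, Ȳ = 92.78 mm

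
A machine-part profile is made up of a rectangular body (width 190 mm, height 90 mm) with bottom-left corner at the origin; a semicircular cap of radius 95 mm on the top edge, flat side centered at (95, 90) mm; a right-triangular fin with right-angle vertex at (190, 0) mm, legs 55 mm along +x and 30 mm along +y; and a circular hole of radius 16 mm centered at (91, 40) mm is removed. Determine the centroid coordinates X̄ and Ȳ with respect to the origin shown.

rectangular body: A = 190 × 90 = 17100.00, centroid at (95.00, 45.00).
semicircular top: A = ½π·95² = 14176.44, centroid at (95.00, 130.32).
triangular fin: A = ½·55·30 = 825.00, centroid at (208.33, 10.00).
hole: A = −π·16² = -804.25, centroid at (91.00, 40.00).
ΣA = 31297.19 mm², ΣAX̄ = 3069949.96 mm³, ΣAȲ = 2593042.74 mm³.
X̄ = 3069949.96/31297.19 = 98.09 mm; Ȳ = 2593042.74/31297.19 = 82.85 mm.

X̄ = 98.09 mm, Ȳ = 82.85 mm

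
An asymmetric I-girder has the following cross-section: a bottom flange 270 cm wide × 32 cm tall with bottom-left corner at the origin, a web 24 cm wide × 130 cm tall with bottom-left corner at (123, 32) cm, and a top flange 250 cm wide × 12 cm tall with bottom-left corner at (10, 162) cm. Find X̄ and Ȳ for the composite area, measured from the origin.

Part | A | x̄ᵢ | ȳᵢ | A·x̄ᵢ | A·ȳᵢ
bottom flange | 8640.00 | 135.00 | 16.00 | 1166400.00 | 138240.00
web | 3120.00 | 135.00 | 97.00 | 421200.00 | 302640.00
top flange | 3000.00 | 135.00 | 168.00 | 405000.00 | 504000.00
Σ | 14760.00 |  |  | 1992600.00 | 944880.00
X̄ = 1992600.00 / 14760.00 = 135.00 cm
Ȳ = 944880.00 / 14760.00 = 64.02 cm

X̄ = 135.00 cm, Ȳ = 64.02 cm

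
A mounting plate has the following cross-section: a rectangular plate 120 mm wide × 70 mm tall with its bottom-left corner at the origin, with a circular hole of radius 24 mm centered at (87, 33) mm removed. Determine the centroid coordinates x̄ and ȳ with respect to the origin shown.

x̄ = 52.59 mm, ȳ = 35.55 mm

plate: A = 120 × 70 = 8400.00, centroid at (60.00, 35.00).
hole: A = −π·24² = -1809.56, centroid at (87.00, 33.00).
ΣA = 6590.44 mm², ΣAx̄ = 346568.51 mm³, ΣAȳ = 234284.61 mm³.
x̄ = 346568.51/6590.44 = 52.59 mm; ȳ = 234284.61/6590.44 = 35.55 mm.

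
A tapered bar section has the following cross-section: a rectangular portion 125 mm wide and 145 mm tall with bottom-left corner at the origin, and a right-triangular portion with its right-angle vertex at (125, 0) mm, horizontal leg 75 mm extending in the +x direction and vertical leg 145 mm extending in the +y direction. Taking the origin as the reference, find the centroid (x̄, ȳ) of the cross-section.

x̄ = 82.69 mm, ȳ = 66.92 mm

Part | A | x̄ᵢ | ȳᵢ | A·x̄ᵢ | A·ȳᵢ
rectangular portion | 18125.00 | 62.50 | 72.50 | 1132812.50 | 1314062.50
triangular portion | 5437.50 | 150.00 | 48.33 | 815625.00 | 262812.50
Σ | 23562.50 |  |  | 1948437.50 | 1576875.00
x̄ = 1948437.50 / 23562.50 = 82.69 mm
ȳ = 1576875.00 / 23562.50 = 66.92 mm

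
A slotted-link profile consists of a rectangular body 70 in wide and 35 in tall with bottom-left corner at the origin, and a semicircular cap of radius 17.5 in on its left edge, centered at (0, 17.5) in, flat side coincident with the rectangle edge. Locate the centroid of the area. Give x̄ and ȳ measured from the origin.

x̄ = 28.04 in, ȳ = 17.50 in

rectangular body: A = 70 × 35 = 2450.00, centroid at (35.00, 17.50).
semicircular end: A = ½π·17.5² = 481.06, centroid at (-7.43, 17.50).
ΣA = 2931.06 in², ΣAx̄ = 82177.08 in³, ΣAȳ = 51293.49 in³.
x̄ = 82177.08/2931.06 = 28.04 in; ȳ = 51293.49/2931.06 = 17.50 in.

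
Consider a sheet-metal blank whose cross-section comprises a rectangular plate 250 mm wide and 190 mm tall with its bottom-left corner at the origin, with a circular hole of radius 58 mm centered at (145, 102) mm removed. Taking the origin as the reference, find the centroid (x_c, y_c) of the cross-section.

Part | A | x̄ᵢ | ȳᵢ | A·x̄ᵢ | A·ȳᵢ
plate | 47500.00 | 125.00 | 95.00 | 5937500.00 | 4512500.00
hole | -10568.32 | 145.00 | 102.00 | -1532406.06 | -1077968.40
Σ | 36931.68 |  |  | 4405093.94 | 3434531.60
x_c = 4405093.94 / 36931.68 = 119.28 mm
y_c = 3434531.60 / 36931.68 = 93.00 mm

x_c = 119.28 mm, y_c = 93.00 mm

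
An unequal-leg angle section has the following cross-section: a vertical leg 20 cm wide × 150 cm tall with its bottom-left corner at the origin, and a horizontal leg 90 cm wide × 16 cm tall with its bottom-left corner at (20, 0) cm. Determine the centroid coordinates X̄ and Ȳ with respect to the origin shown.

vertical leg: A = 20 × 150 = 3000.00, centroid at (10.00, 75.00).
horizontal leg: A = 90 × 16 = 1440.00, centroid at (65.00, 8.00).
ΣA = 4440.00 cm², ΣAX̄ = 123600.00 cm³, ΣAȲ = 236520.00 cm³.
X̄ = 123600.00/4440.00 = 27.84 cm; Ȳ = 236520.00/4440.00 = 53.27 cm.

X̄ = 27.84 cm, Ȳ = 53.27 cm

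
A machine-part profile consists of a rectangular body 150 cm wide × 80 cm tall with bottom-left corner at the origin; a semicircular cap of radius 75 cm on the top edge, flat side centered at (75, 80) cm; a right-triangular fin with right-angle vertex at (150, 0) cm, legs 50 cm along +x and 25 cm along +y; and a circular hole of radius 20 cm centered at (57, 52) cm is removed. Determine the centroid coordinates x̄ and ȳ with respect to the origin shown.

rectangular body: A = 150 × 80 = 12000.00, centroid at (75.00, 40.00).
semicircular top: A = ½π·75² = 8835.73, centroid at (75.00, 111.83).
triangular fin: A = ½·50·25 = 625.00, centroid at (166.67, 8.33).
hole: A = −π·20² = -1256.64, centroid at (57.00, 52.00).
ΣA = 20204.09 cm²
ΣAx̄ = (12000.00)(75.00) + (8835.73)(75.00) + (625.00)(166.67) + (-1256.64)(57.00) = 1595218.05 cm³
ΣAȳ = (12000.00)(40.00) + (8835.73)(111.83) + (625.00)(8.33) + (-1256.64)(52.00) = 1407971.55 cm³
x̄ = 1595218.05 / 20204.09 = 78.96 cm
ȳ = 1407971.55 / 20204.09 = 69.69 cm

x̄ = 78.96 cm, ȳ = 69.69 cm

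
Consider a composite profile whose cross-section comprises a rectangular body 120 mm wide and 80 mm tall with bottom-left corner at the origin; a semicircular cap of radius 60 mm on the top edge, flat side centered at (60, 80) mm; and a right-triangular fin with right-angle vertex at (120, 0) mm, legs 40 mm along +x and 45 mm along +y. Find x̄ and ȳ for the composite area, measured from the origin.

rectangular body: A = 120 × 80 = 9600.00, centroid at (60.00, 40.00).
semicircular top: A = ½π·60² = 5654.87, centroid at (60.00, 105.46).
triangular fin: A = ½·40·45 = 900.00, centroid at (133.33, 15.00).
ΣA = 16154.87 mm², ΣAx̄ = 1035292.01 mm³, ΣAȳ = 993889.34 mm³.
x̄ = 1035292.01/16154.87 = 64.09 mm; ȳ = 993889.34/16154.87 = 61.52 mm.

x̄ = 64.09 mm, ȳ = 61.52 mm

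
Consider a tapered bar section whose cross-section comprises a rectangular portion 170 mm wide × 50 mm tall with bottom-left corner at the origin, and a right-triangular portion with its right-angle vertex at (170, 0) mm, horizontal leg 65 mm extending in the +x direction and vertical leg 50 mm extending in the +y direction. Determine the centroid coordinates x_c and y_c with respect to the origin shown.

x_c = 102.12 mm, y_c = 23.66 mm

rectangular portion: A = 170 × 50 = 8500.00, centroid at (85.00, 25.00).
triangular portion: A = ½·65·50 = 1625.00, centroid at (191.67, 16.67).
ΣA = 10125.00 mm², ΣAx_c = 1033958.33 mm³, ΣAy_c = 239583.33 mm³.
x_c = 1033958.33/10125.00 = 102.12 mm; y_c = 239583.33/10125.00 = 23.66 mm.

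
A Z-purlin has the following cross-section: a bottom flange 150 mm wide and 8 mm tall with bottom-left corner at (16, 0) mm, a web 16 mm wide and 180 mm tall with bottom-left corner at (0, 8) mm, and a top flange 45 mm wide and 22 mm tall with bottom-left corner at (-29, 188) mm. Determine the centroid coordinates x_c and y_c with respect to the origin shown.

bottom flange: A = 150 × 8 = 1200.00, centroid at (91.00, 4.00).
web: A = 16 × 180 = 2880.00, centroid at (8.00, 98.00).
top flange: A = 45 × 22 = 990.00, centroid at (-6.50, 199.00).
ΣA = 5070.00 mm², ΣAx_c = 125805.00 mm³, ΣAy_c = 484050.00 mm³.
x_c = 125805.00/5070.00 = 24.81 mm; y_c = 484050.00/5070.00 = 95.47 mm.

x_c = 24.81 mm, y_c = 95.47 mm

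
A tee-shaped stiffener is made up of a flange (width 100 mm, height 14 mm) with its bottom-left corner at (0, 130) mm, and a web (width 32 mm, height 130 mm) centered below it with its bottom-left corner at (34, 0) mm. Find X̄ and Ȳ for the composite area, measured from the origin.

X̄ = 50.00 mm, Ȳ = 83.13 mm

web: A = 32 × 130 = 4160.00, centroid at (50.00, 65.00).
flange: A = 100 × 14 = 1400.00, centroid at (50.00, 137.00).
ΣA = 5560.00 mm², ΣAX̄ = 278000.00 mm³, ΣAȲ = 462200.00 mm³.
X̄ = 278000.00/5560.00 = 50.00 mm; Ȳ = 462200.00/5560.00 = 83.13 mm.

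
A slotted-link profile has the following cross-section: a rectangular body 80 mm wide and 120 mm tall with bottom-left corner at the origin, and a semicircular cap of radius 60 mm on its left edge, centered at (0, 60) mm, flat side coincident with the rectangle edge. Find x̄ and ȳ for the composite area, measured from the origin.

x̄ = 15.73 mm, ȳ = 60.00 mm

Part | A | x̄ᵢ | ȳᵢ | A·x̄ᵢ | A·ȳᵢ
rectangular body | 9600.00 | 40.00 | 60.00 | 384000.00 | 576000.00
semicircular end | 5654.87 | -25.46 | 60.00 | -144000.00 | 339292.01
Σ | 15254.87 |  |  | 240000.00 | 915292.01
x̄ = 240000.00 / 15254.87 = 15.73 mm
ȳ = 915292.01 / 15254.87 = 60.00 mm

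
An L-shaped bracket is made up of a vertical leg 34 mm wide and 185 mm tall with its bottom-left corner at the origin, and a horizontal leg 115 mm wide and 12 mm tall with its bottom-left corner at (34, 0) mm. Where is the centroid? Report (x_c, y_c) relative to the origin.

x_c = 30.40 mm, y_c = 76.94 mm

vertical leg: A = 34 × 185 = 6290.00, centroid at (17.00, 92.50).
horizontal leg: A = 115 × 12 = 1380.00, centroid at (91.50, 6.00).
ΣA = 7670.00 mm²
ΣAx_c = (6290.00)(17.00) + (1380.00)(91.50) = 233200.00 mm³
ΣAy_c = (6290.00)(92.50) + (1380.00)(6.00) = 590105.00 mm³
x_c = 233200.00 / 7670.00 = 30.40 mm
y_c = 590105.00 / 7670.00 = 76.94 mm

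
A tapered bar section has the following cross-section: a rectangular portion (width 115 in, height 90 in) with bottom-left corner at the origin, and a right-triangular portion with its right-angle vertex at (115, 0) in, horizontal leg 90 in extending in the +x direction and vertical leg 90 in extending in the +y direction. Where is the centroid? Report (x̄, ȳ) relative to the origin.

x̄ = 82.11 in, ȳ = 40.78 in

rectangular portion: A = 115 × 90 = 10350.00, centroid at (57.50, 45.00).
triangular portion: A = ½·90·90 = 4050.00, centroid at (145.00, 30.00).
ΣA = 14400.00 in²
ΣAx̄ = (10350.00)(57.50) + (4050.00)(145.00) = 1182375.00 in³
ΣAȳ = (10350.00)(45.00) + (4050.00)(30.00) = 587250.00 in³
x̄ = 1182375.00 / 14400.00 = 82.11 in
ȳ = 587250.00 / 14400.00 = 40.78 in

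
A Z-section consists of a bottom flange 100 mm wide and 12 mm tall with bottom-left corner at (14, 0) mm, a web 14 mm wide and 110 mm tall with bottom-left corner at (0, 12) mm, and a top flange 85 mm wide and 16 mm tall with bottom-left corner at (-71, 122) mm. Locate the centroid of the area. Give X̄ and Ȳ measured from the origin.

X̄ = 11.91 mm, Ȳ = 70.04 mm

Part | A | x̄ᵢ | ȳᵢ | A·x̄ᵢ | A·ȳᵢ
bottom flange | 1200.00 | 64.00 | 6.00 | 76800.00 | 7200.00
web | 1540.00 | 7.00 | 67.00 | 10780.00 | 103180.00
top flange | 1360.00 | -28.50 | 130.00 | -38760.00 | 176800.00
Σ | 4100.00 |  |  | 48820.00 | 287180.00
X̄ = 48820.00 / 4100.00 = 11.91 mm
Ȳ = 287180.00 / 4100.00 = 70.04 mm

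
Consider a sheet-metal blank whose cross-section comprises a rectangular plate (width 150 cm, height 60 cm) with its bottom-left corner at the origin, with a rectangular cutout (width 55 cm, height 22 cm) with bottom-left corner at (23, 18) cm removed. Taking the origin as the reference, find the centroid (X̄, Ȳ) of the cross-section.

Part | A | x̄ᵢ | ȳᵢ | A·x̄ᵢ | A·ȳᵢ
plate | 9000.00 | 75.00 | 30.00 | 675000.00 | 270000.00
hole | -1210.00 | 50.50 | 29.00 | -61105.00 | -35090.00
Σ | 7790.00 |  |  | 613895.00 | 234910.00
X̄ = 613895.00 / 7790.00 = 78.81 cm
Ȳ = 234910.00 / 7790.00 = 30.16 cm

X̄ = 78.81 cm, Ȳ = 30.16 cm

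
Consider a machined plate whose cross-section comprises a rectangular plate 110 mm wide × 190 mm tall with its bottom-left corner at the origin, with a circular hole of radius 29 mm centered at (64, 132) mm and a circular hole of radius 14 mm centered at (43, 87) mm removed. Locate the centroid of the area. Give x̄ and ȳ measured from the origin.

Part | A | x̄ᵢ | ȳᵢ | A·x̄ᵢ | A·ȳᵢ
plate | 20900.00 | 55.00 | 95.00 | 1149500.00 | 1985500.00
hole 1 | -2642.08 | 64.00 | 132.00 | -169093.08 | -348754.48
hole 2 | -615.75 | 43.00 | 87.00 | -26477.34 | -53570.44
Σ | 17642.17 |  |  | 953929.57 | 1583175.08
x̄ = 953929.57 / 17642.17 = 54.07 mm
ȳ = 1583175.08 / 17642.17 = 89.74 mm

x̄ = 54.07 mm, ȳ = 89.74 mm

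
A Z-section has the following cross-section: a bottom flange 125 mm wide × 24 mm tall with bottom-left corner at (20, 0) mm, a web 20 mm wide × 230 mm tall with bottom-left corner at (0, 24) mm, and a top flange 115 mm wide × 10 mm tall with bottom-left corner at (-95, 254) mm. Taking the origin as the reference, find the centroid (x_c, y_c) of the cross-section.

x_c = 28.61 mm, y_c = 111.23 mm

bottom flange: A = 125 × 24 = 3000.00, centroid at (82.50, 12.00).
web: A = 20 × 230 = 4600.00, centroid at (10.00, 139.00).
top flange: A = 115 × 10 = 1150.00, centroid at (-37.50, 259.00).
ΣA = 8750.00 mm²
ΣAx_c = (3000.00)(82.50) + (4600.00)(10.00) + (1150.00)(-37.50) = 250375.00 mm³
ΣAy_c = (3000.00)(12.00) + (4600.00)(139.00) + (1150.00)(259.00) = 973250.00 mm³
x_c = 250375.00 / 8750.00 = 28.61 mm
y_c = 973250.00 / 8750.00 = 111.23 mm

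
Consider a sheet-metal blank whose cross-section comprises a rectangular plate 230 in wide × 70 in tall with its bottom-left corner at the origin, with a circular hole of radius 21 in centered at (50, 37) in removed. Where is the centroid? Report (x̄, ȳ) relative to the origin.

Part | A | x̄ᵢ | ȳᵢ | A·x̄ᵢ | A·ȳᵢ
plate | 16100.00 | 115.00 | 35.00 | 1851500.00 | 563500.00
hole | -1385.44 | 50.00 | 37.00 | -69272.12 | -51261.37
Σ | 14714.56 |  |  | 1782227.88 | 512238.63
x̄ = 1782227.88 / 14714.56 = 121.12 in
ȳ = 512238.63 / 14714.56 = 34.81 in

x̄ = 121.12 in, ȳ = 34.81 in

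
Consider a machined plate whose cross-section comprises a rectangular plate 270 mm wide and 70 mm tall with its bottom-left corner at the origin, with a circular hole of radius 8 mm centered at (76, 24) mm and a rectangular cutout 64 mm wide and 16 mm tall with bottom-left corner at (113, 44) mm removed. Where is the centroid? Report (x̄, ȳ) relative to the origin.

x̄ = 135.09 mm, ȳ = 34.14 mm

plate: A = 270 × 70 = 18900.00, centroid at (135.00, 35.00).
hole 1: A = −π·8² = -201.06, centroid at (76.00, 24.00).
hole 2: A = −(64 × 16) = -1024.00, centroid at (145.00, 52.00).
ΣA = 17674.94 mm²
ΣAx̄ = (18900.00)(135.00) + (-201.06)(76.00) + (-1024.00)(145.00) = 2387739.29 mm³
ΣAȳ = (18900.00)(35.00) + (-201.06)(24.00) + (-1024.00)(52.00) = 603426.51 mm³
x̄ = 2387739.29 / 17674.94 = 135.09 mm
ȳ = 603426.51 / 17674.94 = 34.14 mm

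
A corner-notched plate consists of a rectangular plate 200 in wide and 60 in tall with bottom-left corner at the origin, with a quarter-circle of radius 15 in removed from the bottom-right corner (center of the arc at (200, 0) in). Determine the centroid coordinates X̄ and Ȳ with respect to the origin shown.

plate: A = 200 × 60 = 12000.00, centroid at (100.00, 30.00).
removed quarter-circle: A = −¼π·15² = -176.71, centroid at (193.63, 6.37).
ΣA = 11823.29 in², ΣAX̄ = 1165782.08 in³, ΣAȲ = 358875.00 in³.
X̄ = 1165782.08/11823.29 = 98.60 in; Ȳ = 358875.00/11823.29 = 30.35 in.

X̄ = 98.60 in, Ȳ = 30.35 in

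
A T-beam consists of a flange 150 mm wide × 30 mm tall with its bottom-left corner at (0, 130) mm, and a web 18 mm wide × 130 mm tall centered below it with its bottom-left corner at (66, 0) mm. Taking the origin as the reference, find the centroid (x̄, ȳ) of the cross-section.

Part | A | x̄ᵢ | ȳᵢ | A·x̄ᵢ | A·ȳᵢ
web | 2340.00 | 75.00 | 65.00 | 175500.00 | 152100.00
flange | 4500.00 | 75.00 | 145.00 | 337500.00 | 652500.00
Σ | 6840.00 |  |  | 513000.00 | 804600.00
x̄ = 513000.00 / 6840.00 = 75.00 mm
ȳ = 804600.00 / 6840.00 = 117.63 mm

x̄ = 75.00 mm, ȳ = 117.63 mm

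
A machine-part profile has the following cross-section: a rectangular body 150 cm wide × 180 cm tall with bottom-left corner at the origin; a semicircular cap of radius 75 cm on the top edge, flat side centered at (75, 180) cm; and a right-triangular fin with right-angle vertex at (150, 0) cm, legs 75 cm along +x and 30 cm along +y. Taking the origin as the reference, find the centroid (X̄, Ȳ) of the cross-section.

X̄ = 78.04 cm, Ȳ = 116.69 cm

rectangular body: A = 150 × 180 = 27000.00, centroid at (75.00, 90.00).
semicircular top: A = ½π·75² = 8835.73, centroid at (75.00, 211.83).
triangular fin: A = ½·75·30 = 1125.00, centroid at (175.00, 10.00).
ΣA = 36960.73 cm², ΣAX̄ = 2884554.70 cm³, ΣAȲ = 4312931.28 cm³.
X̄ = 2884554.70/36960.73 = 78.04 cm; Ȳ = 4312931.28/36960.73 = 116.69 cm.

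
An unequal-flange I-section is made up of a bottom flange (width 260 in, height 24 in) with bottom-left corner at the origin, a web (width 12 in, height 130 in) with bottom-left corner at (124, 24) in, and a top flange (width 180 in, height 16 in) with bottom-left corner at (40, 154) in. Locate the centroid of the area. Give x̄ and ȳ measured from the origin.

bottom flange: A = 260 × 24 = 6240.00, centroid at (130.00, 12.00).
web: A = 12 × 130 = 1560.00, centroid at (130.00, 89.00).
top flange: A = 180 × 16 = 2880.00, centroid at (130.00, 162.00).
ΣA = 10680.00 in², ΣAx̄ = 1388400.00 in³, ΣAȳ = 680280.00 in³.
x̄ = 1388400.00/10680.00 = 130.00 in; ȳ = 680280.00/10680.00 = 63.70 in.

x̄ = 130.00 in, ȳ = 63.70 in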